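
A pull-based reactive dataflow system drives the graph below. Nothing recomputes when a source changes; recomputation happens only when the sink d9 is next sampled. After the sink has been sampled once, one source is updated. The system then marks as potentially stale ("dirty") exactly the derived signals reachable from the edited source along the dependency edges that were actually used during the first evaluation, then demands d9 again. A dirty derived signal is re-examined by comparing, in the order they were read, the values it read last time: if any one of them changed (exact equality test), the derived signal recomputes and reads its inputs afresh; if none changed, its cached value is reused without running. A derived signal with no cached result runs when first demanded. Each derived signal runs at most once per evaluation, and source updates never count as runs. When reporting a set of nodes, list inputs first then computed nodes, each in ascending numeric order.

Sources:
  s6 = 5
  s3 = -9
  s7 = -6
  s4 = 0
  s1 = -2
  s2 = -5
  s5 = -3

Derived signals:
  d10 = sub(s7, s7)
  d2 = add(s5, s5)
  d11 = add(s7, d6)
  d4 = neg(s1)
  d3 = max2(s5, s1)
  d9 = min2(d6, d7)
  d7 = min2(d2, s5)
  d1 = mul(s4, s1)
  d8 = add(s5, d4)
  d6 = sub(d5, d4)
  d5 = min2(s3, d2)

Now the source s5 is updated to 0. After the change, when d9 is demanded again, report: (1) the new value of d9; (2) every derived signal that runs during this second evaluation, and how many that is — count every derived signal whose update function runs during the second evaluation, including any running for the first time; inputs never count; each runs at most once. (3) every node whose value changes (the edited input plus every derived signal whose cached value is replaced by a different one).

New value of d9: -11.
Derived signals that run: d2, d5, d7, d9 — 4 in total.
Values that change: s5, d2, d7.
Key observation: the cutoff stops propagation at d6 — its inputs' values are unchanged, so it reuses its cache.

First evaluation (everything demanded from the output):
  d2 = add(-3, -3) = -6
  d4 = neg(-2) = 2
  d5 = min2(-9, -6) = -9
  d6 = sub(-9, 2) = -11
  d7 = min2(-6, -3) = -6
  d9 = min2(-11, -6) = -11

Propagation after the edit:
  d2: runs — s5 -3->0; s5 -3->0; result 0.
  d5: runs — d2 -6->0; result -9 (same value as before).
  d6: checked — values it read are unchanged (d5 unchanged, d4 unchanged); reused cached -11 without running.
  d7: runs — d2 -6->0; s5 -3->0; result 0.
  d9: runs — d7 -6->0; result -11 (same value as before).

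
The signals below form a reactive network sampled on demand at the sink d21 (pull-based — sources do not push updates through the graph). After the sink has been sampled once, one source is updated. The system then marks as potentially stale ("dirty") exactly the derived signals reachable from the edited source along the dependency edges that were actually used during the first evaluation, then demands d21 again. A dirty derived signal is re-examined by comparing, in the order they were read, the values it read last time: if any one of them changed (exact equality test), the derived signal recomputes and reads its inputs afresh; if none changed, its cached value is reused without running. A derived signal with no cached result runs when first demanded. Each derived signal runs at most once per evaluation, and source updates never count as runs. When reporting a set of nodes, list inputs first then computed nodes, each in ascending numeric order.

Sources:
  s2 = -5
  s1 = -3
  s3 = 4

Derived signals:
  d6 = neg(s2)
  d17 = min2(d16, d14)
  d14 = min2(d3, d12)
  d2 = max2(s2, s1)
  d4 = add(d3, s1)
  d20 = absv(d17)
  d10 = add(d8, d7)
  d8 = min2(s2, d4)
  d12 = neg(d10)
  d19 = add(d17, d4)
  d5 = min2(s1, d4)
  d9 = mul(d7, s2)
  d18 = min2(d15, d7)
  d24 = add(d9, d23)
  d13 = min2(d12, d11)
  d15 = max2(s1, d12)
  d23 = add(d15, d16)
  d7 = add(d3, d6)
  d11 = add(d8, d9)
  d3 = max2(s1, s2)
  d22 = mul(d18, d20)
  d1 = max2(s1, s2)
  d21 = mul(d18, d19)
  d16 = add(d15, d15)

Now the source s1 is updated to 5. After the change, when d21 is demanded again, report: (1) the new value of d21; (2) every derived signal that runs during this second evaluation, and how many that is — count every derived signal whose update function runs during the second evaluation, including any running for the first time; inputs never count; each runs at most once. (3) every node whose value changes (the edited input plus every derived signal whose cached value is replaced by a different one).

d21 now evaluates to 25.
Run set: d3, d4, d7, d8, d10, d12, d14, d15, d16, d17, d18, d19, d21 (13 run).
Changed values: s1, d3, d4, d7, d8, d10, d12, d14, d15, d16, d17, d18, d19, d21.

Initial pass — values computed on the first demand:
  d3 = max2(-3, -5) = -3
  d4 = add(-3, -3) = -6
  d6 = neg(-5) = 5
  d7 = add(-3, 5) = 2
  d8 = min2(-5, -6) = -6
  d10 = add(-6, 2) = -4
  d12 = neg(-4) = 4
  d14 = min2(-3, 4) = -3
  d15 = max2(-3, 4) = 4
  d16 = add(4, 4) = 8
  d17 = min2(8, -3) = -3
  d18 = min2(4, 2) = 2
  d19 = add(-3, -6) = -9
  d21 = mul(2, -9) = -18

Second demand — change propagation:
  d3: re-runs because s1 -3->5; new result 5.
  d4: re-runs because d3 -3->5; s1 -3->5; new result 10.
  d7: re-runs because d3 -3->5; new result 10.
  d8: re-runs because d4 -6->10; new result -5.
  d10: re-runs because d8 -6->-5; d7 2->10; new result 5.
  d12: re-runs because d10 -4->5; new result -5.
  d14: re-runs because d3 -3->5; d12 4->-5; new result -5.
  d15: re-runs because s1 -3->5; d12 4->-5; new result 5.
  d16: re-runs because d15 4->5; d15 4->5; new result 10.
  d17: re-runs because d16 8->10; d14 -3->-5; new result -5.
  d18: re-runs because d15 4->5; d7 2->10; new result 5.
  d19: re-runs because d17 -3->-5; d4 -6->10; new result 5.
  d21: re-runs because d18 2->5; d19 -9->5; new result 25.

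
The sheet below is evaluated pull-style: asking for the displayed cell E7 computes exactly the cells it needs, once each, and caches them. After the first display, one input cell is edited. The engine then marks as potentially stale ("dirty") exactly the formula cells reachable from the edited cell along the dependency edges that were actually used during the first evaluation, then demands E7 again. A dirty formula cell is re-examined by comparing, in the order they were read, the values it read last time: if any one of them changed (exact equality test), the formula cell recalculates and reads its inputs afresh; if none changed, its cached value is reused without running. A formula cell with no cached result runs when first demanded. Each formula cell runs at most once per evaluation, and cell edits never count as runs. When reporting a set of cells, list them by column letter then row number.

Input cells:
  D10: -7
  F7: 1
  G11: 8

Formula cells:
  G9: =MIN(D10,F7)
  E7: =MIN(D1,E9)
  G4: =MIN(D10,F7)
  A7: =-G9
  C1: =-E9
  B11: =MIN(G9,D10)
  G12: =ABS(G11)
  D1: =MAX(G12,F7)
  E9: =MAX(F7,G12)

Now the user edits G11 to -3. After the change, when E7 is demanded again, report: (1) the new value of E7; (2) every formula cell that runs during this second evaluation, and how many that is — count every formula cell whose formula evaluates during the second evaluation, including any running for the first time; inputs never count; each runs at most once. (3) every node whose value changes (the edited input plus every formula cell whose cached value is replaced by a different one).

First demand of the output computes:
  G12 = ABS(8) = 8
  D1 = MAX(8, 1) = 8
  E9 = MAX(1, 8) = 8
  E7 = MIN(8, 8) = 8

After the edit, cleaning proceeds:
  G12: a read changed (G11 8->-3) — executes, giving 3.
  D1: a read changed (G12 8->3) — executes, giving 3.
  E9: a read changed (G12 8->3) — executes, giving 3.
  E7: a read changed (D1 8->3; E9 8->3) — executes, giving 3.

Demanding E7 again yields 3.
4 formula cells run: D1, E7, E9, G12.
The nodes whose values change: D1, E7, E9, G11, G12.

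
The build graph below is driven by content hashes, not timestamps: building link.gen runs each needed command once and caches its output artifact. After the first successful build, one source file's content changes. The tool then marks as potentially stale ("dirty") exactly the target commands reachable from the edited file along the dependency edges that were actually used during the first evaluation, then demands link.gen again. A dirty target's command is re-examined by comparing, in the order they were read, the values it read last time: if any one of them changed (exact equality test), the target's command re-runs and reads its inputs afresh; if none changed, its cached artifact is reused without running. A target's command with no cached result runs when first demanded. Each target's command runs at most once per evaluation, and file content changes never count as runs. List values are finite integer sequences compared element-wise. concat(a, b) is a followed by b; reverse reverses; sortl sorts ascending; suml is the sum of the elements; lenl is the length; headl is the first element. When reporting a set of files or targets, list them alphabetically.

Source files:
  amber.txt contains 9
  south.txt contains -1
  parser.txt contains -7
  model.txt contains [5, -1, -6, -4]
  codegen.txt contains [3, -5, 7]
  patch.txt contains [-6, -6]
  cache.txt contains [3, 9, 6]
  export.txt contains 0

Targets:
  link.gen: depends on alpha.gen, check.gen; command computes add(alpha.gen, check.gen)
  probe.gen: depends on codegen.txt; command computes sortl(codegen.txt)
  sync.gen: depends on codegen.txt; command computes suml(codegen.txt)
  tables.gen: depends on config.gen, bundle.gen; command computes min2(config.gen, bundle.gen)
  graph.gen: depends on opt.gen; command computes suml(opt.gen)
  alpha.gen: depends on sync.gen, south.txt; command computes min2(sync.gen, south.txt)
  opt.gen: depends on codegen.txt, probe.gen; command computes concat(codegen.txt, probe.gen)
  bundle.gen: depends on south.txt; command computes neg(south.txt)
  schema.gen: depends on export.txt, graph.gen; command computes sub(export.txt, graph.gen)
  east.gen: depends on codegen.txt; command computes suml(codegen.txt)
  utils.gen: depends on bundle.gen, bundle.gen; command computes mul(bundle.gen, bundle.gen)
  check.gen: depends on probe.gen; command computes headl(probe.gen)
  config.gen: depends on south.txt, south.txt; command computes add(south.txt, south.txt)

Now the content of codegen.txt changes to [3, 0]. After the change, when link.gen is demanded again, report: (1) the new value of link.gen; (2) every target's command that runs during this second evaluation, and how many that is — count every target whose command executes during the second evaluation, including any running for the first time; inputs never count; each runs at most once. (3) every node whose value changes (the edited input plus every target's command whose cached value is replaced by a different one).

link.gen now evaluates to -1.
Run set: alpha.gen, check.gen, link.gen, probe.gen, sync.gen (5 run).
Changed values: check.gen, codegen.txt, link.gen, probe.gen, sync.gen.

Initial pass — values computed on the first demand:
  probe.gen = sortl([3, -5, 7]) = [-5, 3, 7]
  check.gen = headl([-5, 3, 7]) = -5
  sync.gen = suml([3, -5, 7]) = 5
  alpha.gen = min2(5, -1) = -1
  link.gen = add(-1, -5) = -6

Second demand — change propagation:
  probe.gen: re-runs because codegen.txt [3, -5, 7]->[3, 0]; new result [0, 3].
  check.gen: re-runs because probe.gen [-5, 3, 7]->[0, 3]; new result 0.
  sync.gen: re-runs because codegen.txt [3, -5, 7]->[3, 0]; new result 3.
  alpha.gen: re-runs because sync.gen 5->3; new result -1 (unchanged).
  link.gen: re-runs because check.gen -5->0; new result -1.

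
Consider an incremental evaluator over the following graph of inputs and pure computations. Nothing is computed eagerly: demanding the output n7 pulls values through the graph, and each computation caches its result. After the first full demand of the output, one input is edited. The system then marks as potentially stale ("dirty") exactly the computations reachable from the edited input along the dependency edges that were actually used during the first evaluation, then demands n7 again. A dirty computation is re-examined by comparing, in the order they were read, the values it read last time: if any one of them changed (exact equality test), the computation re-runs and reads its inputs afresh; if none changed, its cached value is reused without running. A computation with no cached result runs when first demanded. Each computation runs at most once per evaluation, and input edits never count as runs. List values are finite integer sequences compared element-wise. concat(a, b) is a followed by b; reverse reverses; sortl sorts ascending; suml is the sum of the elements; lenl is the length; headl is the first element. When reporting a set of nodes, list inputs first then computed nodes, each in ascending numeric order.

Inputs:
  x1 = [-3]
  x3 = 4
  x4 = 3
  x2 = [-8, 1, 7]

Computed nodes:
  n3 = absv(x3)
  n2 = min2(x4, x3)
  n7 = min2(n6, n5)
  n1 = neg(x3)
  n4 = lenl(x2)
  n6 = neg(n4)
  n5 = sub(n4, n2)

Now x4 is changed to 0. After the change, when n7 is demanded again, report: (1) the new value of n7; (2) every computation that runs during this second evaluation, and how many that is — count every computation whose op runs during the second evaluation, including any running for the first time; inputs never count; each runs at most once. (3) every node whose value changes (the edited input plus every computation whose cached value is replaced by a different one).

Initial pass — values computed on the first demand:
  n2 = min2(3, 4) = 3
  n4 = lenl([-8, 1, 7]) = 3
  n5 = sub(3, 3) = 0
  n6 = neg(3) = -3
  n7 = min2(-3, 0) = -3

Second demand — change propagation:
  n2: re-runs because x4 3->0; new result 0.
  n5: re-runs because n2 3->0; new result 3.
  n7: re-runs because n5 0->3; new result -3 (unchanged).

n7 now evaluates to -3.
Run set: n2, n5, n7 (3 run).
Changed values: x4, n2, n5.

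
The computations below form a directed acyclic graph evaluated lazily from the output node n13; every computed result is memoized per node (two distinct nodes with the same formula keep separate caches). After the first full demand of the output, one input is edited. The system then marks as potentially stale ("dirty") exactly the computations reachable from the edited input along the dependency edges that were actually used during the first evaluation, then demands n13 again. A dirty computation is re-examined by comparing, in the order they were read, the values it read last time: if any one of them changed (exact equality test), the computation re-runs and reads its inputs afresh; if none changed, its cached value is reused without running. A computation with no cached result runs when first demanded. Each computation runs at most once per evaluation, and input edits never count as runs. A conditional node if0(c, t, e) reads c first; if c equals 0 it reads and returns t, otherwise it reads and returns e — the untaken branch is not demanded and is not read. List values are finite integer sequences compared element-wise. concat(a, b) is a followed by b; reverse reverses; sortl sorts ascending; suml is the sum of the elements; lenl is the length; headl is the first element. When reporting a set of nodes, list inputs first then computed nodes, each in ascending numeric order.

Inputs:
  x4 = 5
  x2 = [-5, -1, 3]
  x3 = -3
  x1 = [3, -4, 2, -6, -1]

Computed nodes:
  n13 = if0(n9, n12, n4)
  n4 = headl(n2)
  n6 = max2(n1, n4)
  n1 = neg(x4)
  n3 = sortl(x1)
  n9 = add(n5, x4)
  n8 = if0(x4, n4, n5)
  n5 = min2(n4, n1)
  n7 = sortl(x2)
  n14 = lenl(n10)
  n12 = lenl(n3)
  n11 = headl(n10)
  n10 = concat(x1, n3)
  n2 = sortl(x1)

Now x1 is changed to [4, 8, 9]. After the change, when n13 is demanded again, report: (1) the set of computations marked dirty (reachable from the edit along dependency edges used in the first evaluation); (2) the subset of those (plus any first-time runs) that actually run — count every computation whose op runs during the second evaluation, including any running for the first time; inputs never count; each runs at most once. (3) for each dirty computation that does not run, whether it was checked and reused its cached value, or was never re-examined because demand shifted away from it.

First demand of the output computes:
  n1 = neg(5) = -5
  n2 = sortl([3, -4, 2, -6, -1]) = [-6, -4, -1, 2, 3]
  n4 = headl([-6, -4, -1, 2, 3]) = -6
  n5 = min2(-6, -5) = -6
  n9 = add(-6, 5) = -1
  n13 = if0(n9=-1 -> else branch n4) = -6

After the edit, cleaning proceeds:
  n2: a read changed (x1 [3, -4, 2, -6, -1]->[4, 8, 9]) — executes, giving [4, 8, 9].
  n3: had never run; runs now, result [4, 8, 9].
  n4: a read changed (n2 [-6, -4, -1, 2, 3]->[4, 8, 9]) — executes, giving 4.
  n5: a read changed (n4 -6->4) — executes, giving -5.
  n9: a read changed (n5 -6->-5) — executes, giving 0.
  n12: had never run; runs now, result 3.
  n13: a read changed (n9 -1->0; n4 -6->4) — executes, giving 3.

Note the branch switch — n3, n12 had no cache and run now for the first time.

The edit dirties: n2, n4, n5, n9, n13.
7 computations run: n2, n3, n4, n5, n9, n12, n13.
No dirty computation escaped a run.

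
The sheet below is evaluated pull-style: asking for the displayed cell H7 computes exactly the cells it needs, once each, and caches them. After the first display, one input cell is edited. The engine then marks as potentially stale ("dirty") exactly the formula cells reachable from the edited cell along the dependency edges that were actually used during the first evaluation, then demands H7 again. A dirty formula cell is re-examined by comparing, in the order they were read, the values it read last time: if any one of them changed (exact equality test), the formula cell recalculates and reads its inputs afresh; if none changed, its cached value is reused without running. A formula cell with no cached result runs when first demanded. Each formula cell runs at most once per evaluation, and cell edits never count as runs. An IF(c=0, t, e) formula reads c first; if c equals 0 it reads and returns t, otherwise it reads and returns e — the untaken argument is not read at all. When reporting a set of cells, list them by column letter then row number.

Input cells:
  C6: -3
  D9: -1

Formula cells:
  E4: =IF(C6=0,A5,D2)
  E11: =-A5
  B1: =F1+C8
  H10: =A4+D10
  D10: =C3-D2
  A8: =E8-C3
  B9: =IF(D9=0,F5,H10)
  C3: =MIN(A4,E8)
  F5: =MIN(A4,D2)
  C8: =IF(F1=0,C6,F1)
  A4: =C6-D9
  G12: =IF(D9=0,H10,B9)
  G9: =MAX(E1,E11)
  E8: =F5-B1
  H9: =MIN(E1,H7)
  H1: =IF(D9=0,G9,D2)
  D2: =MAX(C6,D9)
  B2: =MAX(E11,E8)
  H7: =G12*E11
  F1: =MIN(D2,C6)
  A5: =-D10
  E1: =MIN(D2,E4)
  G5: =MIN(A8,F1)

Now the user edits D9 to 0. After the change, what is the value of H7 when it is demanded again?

First demand of the output computes:
  A4 = -3 - -1 = -2
  D2 = MAX(-3, -1) = -1
  F1 = MIN(-1, -3) = -3
  C8 = IF(F1=0: F1=-3 -> else branch F1) = -3
  B1 = -3 + -3 = -6
  F5 = MIN(-2, -1) = -2
  E8 = -2 - -6 = 4
  C3 = MIN(-2, 4) = -2
  D10 = -2 - -1 = -1
  A5 = -(-1) = 1
  E11 = -(1) = -1
  H10 = -2 + -1 = -3
  B9 = IF(D9=0: D9=-1 -> else branch H10) = -3
  G12 = IF(D9=0: D9=-1 -> else branch B9) = -3
  H7 = -3 * -1 = 3

After the edit, cleaning proceeds:
  A4: a read changed (D9 -1->0) — executes, giving -3.
  D2: a read changed (D9 -1->0) — executes, giving 0.
  F1: a read changed (D2 -1->0) — executes, giving -3 — identical to its old value.
  C8: dirty, but its reads are unchanged (F1 unchanged, F1 unchanged); cached -3 stands.
  B1: dirty, but its reads are unchanged (F1 unchanged, C8 unchanged); cached -6 stands.
  F5: a read changed (A4 -2->-3; D2 -1->0) — executes, giving -3.
  E8: a read changed (F5 -2->-3) — executes, giving 3.
  C3: a read changed (A4 -2->-3; E8 4->3) — executes, giving -3.
  D10: a read changed (C3 -2->-3; D2 -1->0) — executes, giving -3.
  A5: a read changed (D10 -1->-3) — executes, giving 3.
  E11: a read changed (A5 1->3) — executes, giving -3.
  H10: a read changed (A4 -2->-3; D10 -1->-3) — executes, giving -6.
  B9: stays stale; no demand reaches it after the flip.
  G12: a read changed (D9 -1->0) — executes, giving -6.
  H7: a read changed (G12 -3->-6; E11 -1->-3) — executes, giving 18.

Note the branch switch — demand abandons B9, which is never re-examined.

Demanding H7 again yields 18.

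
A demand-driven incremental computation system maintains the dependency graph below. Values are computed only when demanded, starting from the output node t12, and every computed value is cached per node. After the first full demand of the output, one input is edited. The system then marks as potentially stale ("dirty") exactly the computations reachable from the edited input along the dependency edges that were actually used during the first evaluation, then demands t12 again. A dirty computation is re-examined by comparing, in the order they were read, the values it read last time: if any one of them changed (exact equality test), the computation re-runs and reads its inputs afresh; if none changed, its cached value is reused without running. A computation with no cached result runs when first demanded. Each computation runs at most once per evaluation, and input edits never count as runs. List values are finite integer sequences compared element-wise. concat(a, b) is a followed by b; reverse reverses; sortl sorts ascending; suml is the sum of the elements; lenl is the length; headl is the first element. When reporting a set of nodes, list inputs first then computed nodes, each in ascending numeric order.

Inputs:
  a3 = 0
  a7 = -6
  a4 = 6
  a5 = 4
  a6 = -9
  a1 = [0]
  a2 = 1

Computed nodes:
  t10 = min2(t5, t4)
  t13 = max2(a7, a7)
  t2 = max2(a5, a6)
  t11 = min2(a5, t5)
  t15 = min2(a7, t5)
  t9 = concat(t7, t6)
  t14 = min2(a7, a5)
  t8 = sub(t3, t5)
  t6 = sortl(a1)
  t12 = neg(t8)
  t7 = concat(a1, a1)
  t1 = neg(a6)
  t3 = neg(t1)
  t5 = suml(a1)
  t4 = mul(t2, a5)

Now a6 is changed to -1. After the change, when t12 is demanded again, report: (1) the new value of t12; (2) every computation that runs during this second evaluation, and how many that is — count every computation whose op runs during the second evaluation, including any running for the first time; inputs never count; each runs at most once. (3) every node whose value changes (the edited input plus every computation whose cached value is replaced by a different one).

First evaluation (everything demanded from the output):
  t1 = neg(-9) = 9
  t3 = neg(9) = -9
  t5 = suml([0]) = 0
  t8 = sub(-9, 0) = -9
  t12 = neg(-9) = 9

Propagation after the edit:
  t1: runs — a6 -9->-1; result 1.
  t3: runs — t1 9->1; result -1.
  t8: runs — t3 -9->-1; result -1.
  t12: runs — t8 -9->-1; result 1.

New value of t12: 1.
Computations that run: t1, t3, t8, t12 — 4 in total.
Values that change: a6, t1, t3, t8, t12.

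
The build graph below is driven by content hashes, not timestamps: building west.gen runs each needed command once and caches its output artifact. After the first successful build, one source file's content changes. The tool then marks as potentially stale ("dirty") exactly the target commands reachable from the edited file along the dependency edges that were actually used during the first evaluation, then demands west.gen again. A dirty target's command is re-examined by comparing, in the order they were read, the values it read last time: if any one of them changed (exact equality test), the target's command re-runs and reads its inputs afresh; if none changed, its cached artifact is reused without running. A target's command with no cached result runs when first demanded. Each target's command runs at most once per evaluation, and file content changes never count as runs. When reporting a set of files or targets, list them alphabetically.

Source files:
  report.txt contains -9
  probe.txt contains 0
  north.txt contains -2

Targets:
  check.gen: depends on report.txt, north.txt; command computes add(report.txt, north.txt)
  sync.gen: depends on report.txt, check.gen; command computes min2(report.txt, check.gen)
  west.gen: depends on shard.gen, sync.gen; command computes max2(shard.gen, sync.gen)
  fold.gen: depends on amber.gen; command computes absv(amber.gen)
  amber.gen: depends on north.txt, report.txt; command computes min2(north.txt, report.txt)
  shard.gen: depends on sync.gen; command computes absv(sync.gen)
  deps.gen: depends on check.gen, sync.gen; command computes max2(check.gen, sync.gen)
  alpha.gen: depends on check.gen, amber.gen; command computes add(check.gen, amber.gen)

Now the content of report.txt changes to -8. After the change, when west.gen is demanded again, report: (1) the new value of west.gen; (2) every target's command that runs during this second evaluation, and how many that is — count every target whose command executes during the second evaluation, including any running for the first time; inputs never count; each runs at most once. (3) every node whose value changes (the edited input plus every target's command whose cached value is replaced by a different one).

west.gen now evaluates to 10.
Run set: check.gen, shard.gen, sync.gen, west.gen (4 run).
Changed values: check.gen, report.txt, shard.gen, sync.gen, west.gen.

Initial pass — values computed on the first demand:
  check.gen = add(-9, -2) = -11
  sync.gen = min2(-9, -11) = -11
  shard.gen = absv(-11) = 11
  west.gen = max2(11, -11) = 11

Second demand — change propagation:
  check.gen: re-runs because report.txt -9->-8; new result -10.
  sync.gen: re-runs because report.txt -9->-8; check.gen -11->-10; new result -10.
  shard.gen: re-runs because sync.gen -11->-10; new result 10.
  west.gen: re-runs because shard.gen 11->10; sync.gen -11->-10; new result 10.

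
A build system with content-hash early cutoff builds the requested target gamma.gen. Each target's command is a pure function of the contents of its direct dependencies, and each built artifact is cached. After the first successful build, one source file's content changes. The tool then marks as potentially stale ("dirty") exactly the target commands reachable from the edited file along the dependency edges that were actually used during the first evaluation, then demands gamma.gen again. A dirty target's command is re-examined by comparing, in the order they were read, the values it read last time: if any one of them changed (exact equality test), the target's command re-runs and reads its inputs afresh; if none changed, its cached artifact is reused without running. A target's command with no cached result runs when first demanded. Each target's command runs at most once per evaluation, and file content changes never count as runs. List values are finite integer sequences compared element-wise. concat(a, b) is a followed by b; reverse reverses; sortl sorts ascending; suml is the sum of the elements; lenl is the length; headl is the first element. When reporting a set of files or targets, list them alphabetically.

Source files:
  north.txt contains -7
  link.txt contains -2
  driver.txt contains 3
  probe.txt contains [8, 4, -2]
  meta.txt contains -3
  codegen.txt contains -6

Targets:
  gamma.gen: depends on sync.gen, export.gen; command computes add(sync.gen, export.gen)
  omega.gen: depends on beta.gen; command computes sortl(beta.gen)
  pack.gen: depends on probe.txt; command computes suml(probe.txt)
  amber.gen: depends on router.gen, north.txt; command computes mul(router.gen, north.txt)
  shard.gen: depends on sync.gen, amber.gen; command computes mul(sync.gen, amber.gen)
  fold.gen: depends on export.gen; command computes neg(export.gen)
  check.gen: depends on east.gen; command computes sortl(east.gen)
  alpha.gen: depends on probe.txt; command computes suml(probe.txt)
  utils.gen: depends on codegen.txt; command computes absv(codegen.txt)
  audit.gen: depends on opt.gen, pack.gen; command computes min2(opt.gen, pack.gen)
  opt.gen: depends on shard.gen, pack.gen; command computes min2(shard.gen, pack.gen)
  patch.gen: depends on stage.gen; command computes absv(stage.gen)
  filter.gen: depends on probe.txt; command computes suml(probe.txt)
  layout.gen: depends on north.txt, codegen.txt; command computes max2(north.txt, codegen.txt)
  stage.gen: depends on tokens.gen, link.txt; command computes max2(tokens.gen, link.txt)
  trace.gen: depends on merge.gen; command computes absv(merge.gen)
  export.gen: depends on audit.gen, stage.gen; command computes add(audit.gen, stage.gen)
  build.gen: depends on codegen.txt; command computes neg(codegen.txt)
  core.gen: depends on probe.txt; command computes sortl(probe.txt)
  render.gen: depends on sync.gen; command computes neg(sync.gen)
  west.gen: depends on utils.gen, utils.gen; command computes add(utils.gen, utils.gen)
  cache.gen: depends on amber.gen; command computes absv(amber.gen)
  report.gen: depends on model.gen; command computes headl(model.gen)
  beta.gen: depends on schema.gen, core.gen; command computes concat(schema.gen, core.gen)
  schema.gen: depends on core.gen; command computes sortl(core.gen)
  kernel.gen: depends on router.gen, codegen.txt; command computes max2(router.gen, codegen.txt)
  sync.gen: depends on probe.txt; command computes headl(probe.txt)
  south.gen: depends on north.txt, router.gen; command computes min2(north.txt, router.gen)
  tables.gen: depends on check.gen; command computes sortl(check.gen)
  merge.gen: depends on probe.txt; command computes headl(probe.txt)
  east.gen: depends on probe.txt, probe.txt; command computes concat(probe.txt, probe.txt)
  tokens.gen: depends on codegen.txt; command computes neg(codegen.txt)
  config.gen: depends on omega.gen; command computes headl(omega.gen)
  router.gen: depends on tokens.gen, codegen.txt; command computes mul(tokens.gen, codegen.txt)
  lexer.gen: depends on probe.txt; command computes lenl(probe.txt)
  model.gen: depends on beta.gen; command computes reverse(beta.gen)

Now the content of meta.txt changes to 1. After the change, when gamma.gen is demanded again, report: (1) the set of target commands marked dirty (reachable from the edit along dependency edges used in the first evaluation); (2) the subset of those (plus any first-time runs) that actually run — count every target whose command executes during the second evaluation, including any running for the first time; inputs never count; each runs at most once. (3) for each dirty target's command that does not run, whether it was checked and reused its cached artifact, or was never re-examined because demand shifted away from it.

Marked dirty: none.
Target commands that run: none — 0 in total.
Every dirty target's command ran.
Key observation: meta.txt is never demanded by the output, so the edit triggers no recomputation at all.

First evaluation (everything demanded from the output):
  pack.gen = suml([8, 4, -2]) = 10
  sync.gen = headl([8, 4, -2]) = 8
  tokens.gen = neg(-6) = 6
  router.gen = mul(6, -6) = -36
  amber.gen = mul(-36, -7) = 252
  shard.gen = mul(8, 252) = 2016
  opt.gen = min2(2016, 10) = 10
  audit.gen = min2(10, 10) = 10
  stage.gen = max2(6, -2) = 6
  export.gen = add(10, 6) = 16
  gamma.gen = add(8, 16) = 24

Propagation after the edit:
  meta.txt feeds no computation that the output demands — nothing is marked dirty and nothing runs.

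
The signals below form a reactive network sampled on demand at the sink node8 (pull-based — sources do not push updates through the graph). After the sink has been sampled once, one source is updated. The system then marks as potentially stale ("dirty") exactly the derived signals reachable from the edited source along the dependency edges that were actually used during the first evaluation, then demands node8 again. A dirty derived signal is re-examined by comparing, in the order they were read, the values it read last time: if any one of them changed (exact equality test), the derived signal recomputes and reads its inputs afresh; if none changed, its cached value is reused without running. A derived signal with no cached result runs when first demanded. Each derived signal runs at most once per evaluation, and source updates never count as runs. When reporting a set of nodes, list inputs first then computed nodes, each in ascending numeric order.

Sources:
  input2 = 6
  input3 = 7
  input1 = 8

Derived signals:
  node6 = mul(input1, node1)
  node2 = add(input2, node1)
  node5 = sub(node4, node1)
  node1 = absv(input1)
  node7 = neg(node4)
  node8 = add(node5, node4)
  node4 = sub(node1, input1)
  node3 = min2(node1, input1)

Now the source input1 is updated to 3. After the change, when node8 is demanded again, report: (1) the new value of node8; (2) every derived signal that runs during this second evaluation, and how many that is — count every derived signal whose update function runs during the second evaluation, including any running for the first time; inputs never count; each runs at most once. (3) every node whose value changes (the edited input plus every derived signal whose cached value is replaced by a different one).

node8 now evaluates to -3.
Run set: node1, node4, node5, node8 (4 run).
Changed values: input1, node1, node5, node8.

Initial pass — values computed on the first demand:
  node1 = absv(8) = 8
  node4 = sub(8, 8) = 0
  node5 = sub(0, 8) = -8
  node8 = add(-8, 0) = -8

Second demand — change propagation:
  node1: re-runs because input1 8->3; new result 3.
  node4: re-runs because node1 8->3; input1 8->3; new result 0 (unchanged).
  node5: re-runs because node1 8->3; new result -3.
  node8: re-runs because node5 -8->-3; new result -3.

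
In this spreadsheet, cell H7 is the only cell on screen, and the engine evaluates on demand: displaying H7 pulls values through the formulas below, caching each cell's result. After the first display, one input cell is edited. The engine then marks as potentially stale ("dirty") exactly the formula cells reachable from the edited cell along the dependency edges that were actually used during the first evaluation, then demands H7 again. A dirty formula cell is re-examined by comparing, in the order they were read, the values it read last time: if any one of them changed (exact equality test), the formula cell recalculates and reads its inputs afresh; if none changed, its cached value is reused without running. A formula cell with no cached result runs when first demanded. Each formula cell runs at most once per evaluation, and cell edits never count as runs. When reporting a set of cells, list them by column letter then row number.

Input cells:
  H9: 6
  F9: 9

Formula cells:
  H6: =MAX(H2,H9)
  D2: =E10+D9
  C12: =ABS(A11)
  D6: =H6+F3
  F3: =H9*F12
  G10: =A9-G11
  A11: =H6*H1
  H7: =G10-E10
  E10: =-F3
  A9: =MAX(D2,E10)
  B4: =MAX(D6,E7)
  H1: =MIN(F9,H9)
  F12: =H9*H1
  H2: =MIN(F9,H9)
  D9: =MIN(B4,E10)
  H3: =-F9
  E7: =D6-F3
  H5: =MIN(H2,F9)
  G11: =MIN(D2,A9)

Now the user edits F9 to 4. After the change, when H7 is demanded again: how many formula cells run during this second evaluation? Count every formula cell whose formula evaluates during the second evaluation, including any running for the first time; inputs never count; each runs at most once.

Initial pass — values computed on the first demand:
  H1 = MIN(9, 6) = 6
  F12 = 6 * 6 = 36
  F3 = 6 * 36 = 216
  E10 = -(216) = -216
  H2 = MIN(9, 6) = 6
  H6 = MAX(6, 6) = 6
  D6 = 6 + 216 = 222
  E7 = 222 - 216 = 6
  B4 = MAX(222, 6) = 222
  D9 = MIN(222, -216) = -216
  D2 = -216 + -216 = -432
  A9 = MAX(-432, -216) = -216
  G11 = MIN(-432, -216) = -432
  G10 = -216 - -432 = 216
  H7 = 216 - -216 = 432

Second demand — change propagation:
  H1: re-runs because F9 9->4; new result 4.
  F12: re-runs because H1 6->4; new result 24.
  F3: re-runs because F12 36->24; new result 144.
  E10: re-runs because F3 216->144; new result -144.
  H2: re-runs because F9 9->4; new result 4.
  H6: re-runs because H2 6->4; new result 6 (unchanged).
  D6: re-runs because F3 216->144; new result 150.
  E7: re-runs because D6 222->150; F3 216->144; new result 6 (unchanged).
  B4: re-runs because D6 222->150; new result 150.
  D9: re-runs because B4 222->150; E10 -216->-144; new result -144.
  D2: re-runs because E10 -216->-144; D9 -216->-144; new result -288.
  A9: re-runs because D2 -432->-288; E10 -216->-144; new result -144.
  G11: re-runs because D2 -432->-288; A9 -216->-144; new result -288.
  G10: re-runs because A9 -216->-144; G11 -432->-288; new result 144.
  H7: re-runs because G10 216->144; E10 -216->-144; new result 288.

Run set: A9, B4, D2, D6, D9, E7, E10, F3, F12, G10, G11, H1, H2, H6, H7 (15 run).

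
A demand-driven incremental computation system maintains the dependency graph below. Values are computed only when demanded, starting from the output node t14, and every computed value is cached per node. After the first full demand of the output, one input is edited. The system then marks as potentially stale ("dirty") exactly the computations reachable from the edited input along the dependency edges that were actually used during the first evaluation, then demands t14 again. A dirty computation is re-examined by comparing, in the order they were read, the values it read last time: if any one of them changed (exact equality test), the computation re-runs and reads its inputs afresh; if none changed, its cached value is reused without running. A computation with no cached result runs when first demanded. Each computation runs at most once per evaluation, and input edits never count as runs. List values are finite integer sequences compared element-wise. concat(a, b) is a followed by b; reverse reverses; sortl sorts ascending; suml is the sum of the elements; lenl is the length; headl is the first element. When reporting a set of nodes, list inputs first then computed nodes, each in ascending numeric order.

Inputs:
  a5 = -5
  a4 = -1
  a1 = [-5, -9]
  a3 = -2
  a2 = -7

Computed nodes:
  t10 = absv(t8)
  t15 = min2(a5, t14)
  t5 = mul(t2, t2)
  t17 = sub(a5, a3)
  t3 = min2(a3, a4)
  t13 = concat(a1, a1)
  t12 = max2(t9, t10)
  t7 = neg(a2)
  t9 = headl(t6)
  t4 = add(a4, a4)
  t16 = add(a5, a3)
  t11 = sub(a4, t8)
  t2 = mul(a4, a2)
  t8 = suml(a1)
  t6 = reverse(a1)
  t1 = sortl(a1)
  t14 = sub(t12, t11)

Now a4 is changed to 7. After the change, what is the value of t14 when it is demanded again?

First evaluation (everything demanded from the output):
  t6 = reverse([-5, -9]) = [-9, -5]
  t8 = suml([-5, -9]) = -14
  t9 = headl([-9, -5]) = -9
  t10 = absv(-14) = 14
  t11 = sub(-1, -14) = 13
  t12 = max2(-9, 14) = 14
  t14 = sub(14, 13) = 1

Propagation after the edit:
  t11: runs — a4 -1->7; result 21.
  t14: runs — t11 13->21; result -7.

New value of t14: -7.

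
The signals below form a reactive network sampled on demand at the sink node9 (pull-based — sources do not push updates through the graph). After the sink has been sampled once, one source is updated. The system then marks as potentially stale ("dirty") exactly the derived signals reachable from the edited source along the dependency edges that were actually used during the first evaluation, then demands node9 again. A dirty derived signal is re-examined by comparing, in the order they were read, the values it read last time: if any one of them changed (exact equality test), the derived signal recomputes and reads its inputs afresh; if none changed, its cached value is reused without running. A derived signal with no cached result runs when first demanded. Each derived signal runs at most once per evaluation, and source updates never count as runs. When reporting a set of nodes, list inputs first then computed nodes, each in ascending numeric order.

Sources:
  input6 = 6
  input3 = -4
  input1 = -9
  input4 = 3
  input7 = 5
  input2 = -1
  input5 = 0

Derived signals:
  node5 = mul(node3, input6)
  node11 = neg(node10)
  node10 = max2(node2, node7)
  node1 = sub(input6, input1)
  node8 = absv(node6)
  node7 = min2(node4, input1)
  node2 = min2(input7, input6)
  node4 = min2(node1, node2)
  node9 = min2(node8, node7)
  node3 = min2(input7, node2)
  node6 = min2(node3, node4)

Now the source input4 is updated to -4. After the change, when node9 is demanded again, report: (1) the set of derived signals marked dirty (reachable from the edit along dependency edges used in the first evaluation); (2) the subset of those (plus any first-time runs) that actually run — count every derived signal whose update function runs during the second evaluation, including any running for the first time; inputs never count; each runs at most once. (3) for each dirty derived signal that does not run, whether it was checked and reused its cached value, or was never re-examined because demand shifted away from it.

Initial pass — values computed on the first demand:
  node1 = sub(6, -9) = 15
  node2 = min2(5, 6) = 5
  node3 = min2(5, 5) = 5
  node4 = min2(15, 5) = 5
  node6 = min2(5, 5) = 5
  node7 = min2(5, -9) = -9
  node8 = absv(5) = 5
  node9 = min2(5, -9) = -9

Second demand — change propagation:
  no demanded computation ever read input4, so the edit dirties nothing and nothing runs.

The important point: nothing the output needs ever reads input4, so the edit is invisible to it.

Dirty set: none.
Run set: none (0 run).
All dirty derived signals ended up running.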